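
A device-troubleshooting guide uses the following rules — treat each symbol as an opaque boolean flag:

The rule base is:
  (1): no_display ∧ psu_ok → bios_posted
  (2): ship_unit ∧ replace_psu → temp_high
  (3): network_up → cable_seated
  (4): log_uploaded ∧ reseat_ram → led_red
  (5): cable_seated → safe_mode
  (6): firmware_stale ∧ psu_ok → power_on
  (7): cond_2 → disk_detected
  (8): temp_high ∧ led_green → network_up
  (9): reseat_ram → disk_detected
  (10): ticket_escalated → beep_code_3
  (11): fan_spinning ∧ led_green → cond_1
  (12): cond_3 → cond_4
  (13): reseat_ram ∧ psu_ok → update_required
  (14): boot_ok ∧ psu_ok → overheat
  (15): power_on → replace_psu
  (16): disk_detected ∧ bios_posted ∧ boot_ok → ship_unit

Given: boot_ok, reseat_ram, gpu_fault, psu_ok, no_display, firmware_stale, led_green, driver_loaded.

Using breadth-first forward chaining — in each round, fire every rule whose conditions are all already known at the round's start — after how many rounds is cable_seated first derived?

5

Round 1: (1) [no_display ∧ psu_ok → bios_posted]; (6) [firmware_stale ∧ psu_ok → power_on]; (9) [reseat_ram → disk_detected]; (13) [reseat_ram ∧ psu_ok → update_required]; (14) [boot_ok ∧ psu_ok → overheat]. New: bios_posted, power_on, disk_detected, update_required, overheat.
Round 2: (15) [power_on → replace_psu]; (16) [disk_detected ∧ bios_posted ∧ boot_ok → ship_unit]. New: replace_psu, ship_unit.
Round 3: (2) [ship_unit ∧ replace_psu → temp_high]. New: temp_high.
Round 4: (8) [temp_high ∧ led_green → network_up]. New: network_up.
Round 5: (3) [network_up → cable_seated]. New: cable_seated.
cable_seated first appears in round 5.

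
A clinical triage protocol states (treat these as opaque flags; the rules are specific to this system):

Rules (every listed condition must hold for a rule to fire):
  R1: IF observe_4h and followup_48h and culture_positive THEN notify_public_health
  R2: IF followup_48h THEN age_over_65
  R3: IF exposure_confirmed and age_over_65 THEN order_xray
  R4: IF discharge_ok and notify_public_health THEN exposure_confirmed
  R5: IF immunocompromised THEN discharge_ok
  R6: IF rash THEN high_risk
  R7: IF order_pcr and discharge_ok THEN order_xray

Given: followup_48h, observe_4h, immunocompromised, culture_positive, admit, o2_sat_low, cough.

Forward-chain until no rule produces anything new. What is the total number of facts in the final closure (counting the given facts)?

Round 1 fires R1, R2, R5, giving notify_public_health, age_over_65, discharge_ok.
Round 2 fires R4, giving exposure_confirmed.
Round 3 fires R3, giving order_xray.
Closure: {admit, age_over_65, cough, culture_positive, discharge_ok, exposure_confirmed, followup_48h, immunocompromised, notify_public_health, o2_sat_low, observe_4h, order_xray} — 12 facts.

12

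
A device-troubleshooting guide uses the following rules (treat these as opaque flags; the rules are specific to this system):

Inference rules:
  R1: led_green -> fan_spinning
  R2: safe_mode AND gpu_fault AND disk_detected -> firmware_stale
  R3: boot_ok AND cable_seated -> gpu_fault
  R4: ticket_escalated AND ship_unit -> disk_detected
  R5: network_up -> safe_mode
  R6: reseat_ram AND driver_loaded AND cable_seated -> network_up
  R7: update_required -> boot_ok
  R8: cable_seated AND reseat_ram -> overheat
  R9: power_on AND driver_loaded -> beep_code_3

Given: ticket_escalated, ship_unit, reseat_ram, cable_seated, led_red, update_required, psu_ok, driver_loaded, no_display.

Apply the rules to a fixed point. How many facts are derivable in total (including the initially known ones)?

Round 1: R4 [ticket_escalated AND ship_unit -> disk_detected]; R6 [reseat_ram AND driver_loaded AND cable_seated -> network_up]; R7 [update_required -> boot_ok]; R8 [cable_seated AND reseat_ram -> overheat]. Adds disk_detected, network_up, boot_ok, overheat.
Round 2: R3 [boot_ok AND cable_seated -> gpu_fault]; R5 [network_up -> safe_mode]. Adds gpu_fault, safe_mode.
Round 3: R2 [safe_mode AND gpu_fault AND disk_detected -> firmware_stale]. Adds firmware_stale.
Closure: {boot_ok, cable_seated, disk_detected, driver_loaded, firmware_stale, gpu_fault, led_red, network_up, no_display, overheat, psu_ok, reseat_ram, safe_mode, ship_unit, ticket_escalated, update_required} — 16 facts.

16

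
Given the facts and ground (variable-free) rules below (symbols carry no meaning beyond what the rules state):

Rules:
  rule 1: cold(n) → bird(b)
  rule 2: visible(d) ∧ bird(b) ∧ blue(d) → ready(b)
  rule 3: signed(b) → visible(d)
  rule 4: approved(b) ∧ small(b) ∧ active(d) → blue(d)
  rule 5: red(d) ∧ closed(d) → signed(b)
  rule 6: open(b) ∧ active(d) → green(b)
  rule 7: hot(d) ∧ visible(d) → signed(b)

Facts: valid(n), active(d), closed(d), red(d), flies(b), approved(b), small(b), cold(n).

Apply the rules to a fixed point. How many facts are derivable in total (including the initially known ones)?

13

Round 1 fires rule 1, rule 4, rule 5, giving bird(b), blue(d), signed(b).
Round 2 fires rule 3, giving visible(d).
Round 3 fires rule 2, giving ready(b).
Closure: {active(d), approved(b), bird(b), blue(d), closed(d), cold(n), flies(b), ready(b), red(d), signed(b), small(b), valid(n), visible(d)} — 13 facts.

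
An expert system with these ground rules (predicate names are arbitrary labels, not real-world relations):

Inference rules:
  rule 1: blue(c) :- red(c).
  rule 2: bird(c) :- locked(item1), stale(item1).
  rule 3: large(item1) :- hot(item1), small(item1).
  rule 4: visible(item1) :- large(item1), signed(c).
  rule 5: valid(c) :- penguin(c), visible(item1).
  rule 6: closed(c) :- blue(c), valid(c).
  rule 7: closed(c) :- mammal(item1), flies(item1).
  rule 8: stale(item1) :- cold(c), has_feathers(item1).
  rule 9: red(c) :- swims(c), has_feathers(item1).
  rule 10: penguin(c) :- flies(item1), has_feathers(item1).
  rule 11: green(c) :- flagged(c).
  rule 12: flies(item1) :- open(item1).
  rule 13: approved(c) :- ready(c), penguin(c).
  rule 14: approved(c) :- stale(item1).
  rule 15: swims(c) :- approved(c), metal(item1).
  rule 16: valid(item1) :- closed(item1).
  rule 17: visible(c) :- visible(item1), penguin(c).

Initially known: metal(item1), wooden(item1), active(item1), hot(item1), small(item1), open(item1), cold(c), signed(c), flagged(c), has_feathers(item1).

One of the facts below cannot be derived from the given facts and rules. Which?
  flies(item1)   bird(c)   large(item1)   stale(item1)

Round 1: rule 3 [large(item1) :- hot(item1), small(item1).]; rule 8 [stale(item1) :- cold(c), has_feathers(item1).]; rule 11 [green(c) :- flagged(c).]; rule 12 [flies(item1) :- open(item1).]. Adds large(item1), stale(item1), green(c), flies(item1).
Round 2: rule 4 [visible(item1) :- large(item1), signed(c).]; rule 10 [penguin(c) :- flies(item1), has_feathers(item1).]; rule 14 [approved(c) :- stale(item1).]. Adds visible(item1), penguin(c), approved(c).
Round 3: rule 5 [valid(c) :- penguin(c), visible(item1).]; rule 15 [swims(c) :- approved(c), metal(item1).]; rule 17 [visible(c) :- visible(item1), penguin(c).]. Adds valid(c), swims(c), visible(c).
Round 4: rule 9 [red(c) :- swims(c), has_feathers(item1).]. Adds red(c).
Round 5: rule 1 [blue(c) :- red(c).]. Adds blue(c).
Round 6: rule 6 [closed(c) :- blue(c), valid(c).]. Adds closed(c).
Derived: flies(item1) (round 1), stale(item1) (round 1), large(item1) (round 1). bird(c) never appears in any round.

bird(c)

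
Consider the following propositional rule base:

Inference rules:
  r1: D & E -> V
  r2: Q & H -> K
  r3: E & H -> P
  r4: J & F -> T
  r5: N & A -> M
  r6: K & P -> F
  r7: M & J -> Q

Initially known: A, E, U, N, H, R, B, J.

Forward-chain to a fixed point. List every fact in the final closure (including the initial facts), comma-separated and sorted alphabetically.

A, B, E, F, H, J, K, M, N, P, Q, R, T, U

Round 1: r3 [E & H -> P]; r5 [N & A -> M]. Adds P, M.
Round 2: r7 [M & J -> Q]. Adds Q.
Round 3: r2 [Q & H -> K]. Adds K.
Round 4: r6 [K & P -> F]. Adds F.
Round 5: r4 [J & F -> T]. Adds T.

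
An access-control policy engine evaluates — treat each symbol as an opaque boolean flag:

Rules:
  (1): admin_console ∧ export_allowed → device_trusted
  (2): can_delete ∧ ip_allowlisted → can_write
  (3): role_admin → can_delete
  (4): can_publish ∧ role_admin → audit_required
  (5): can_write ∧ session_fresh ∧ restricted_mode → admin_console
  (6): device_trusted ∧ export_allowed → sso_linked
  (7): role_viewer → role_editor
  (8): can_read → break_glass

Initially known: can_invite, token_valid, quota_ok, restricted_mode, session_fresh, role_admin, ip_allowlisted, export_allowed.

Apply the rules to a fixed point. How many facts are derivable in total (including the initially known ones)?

13

Round 1 — (3), derive can_delete.
Round 2 — (2), derive can_write.
Round 3 — (5), derive admin_console.
Round 4 — (1), derive device_trusted.
Round 5 — (6), derive sso_linked.
Closure: {admin_console, can_delete, can_invite, can_write, device_trusted, export_allowed, ip_allowlisted, quota_ok, restricted_mode, role_admin, session_fresh, sso_linked, token_valid} — 13 facts.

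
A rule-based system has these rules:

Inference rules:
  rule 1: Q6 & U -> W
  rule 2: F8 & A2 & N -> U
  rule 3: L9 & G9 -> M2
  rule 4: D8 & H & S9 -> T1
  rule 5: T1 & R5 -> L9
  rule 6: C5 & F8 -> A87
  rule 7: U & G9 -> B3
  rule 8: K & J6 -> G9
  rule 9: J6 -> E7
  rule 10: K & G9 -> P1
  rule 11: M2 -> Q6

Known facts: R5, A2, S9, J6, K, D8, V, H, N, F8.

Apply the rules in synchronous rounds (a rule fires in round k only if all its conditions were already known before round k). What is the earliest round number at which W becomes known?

5

Round 1: rule 2 [F8 & A2 & N -> U]; rule 4 [D8 & H & S9 -> T1]; rule 8 [K & J6 -> G9]; rule 9 [J6 -> E7]. Adds U, T1, G9, E7.
Round 2: rule 5 [T1 & R5 -> L9]; rule 7 [U & G9 -> B3]; rule 10 [K & G9 -> P1]. Adds L9, B3, P1.
Round 3: rule 3 [L9 & G9 -> M2]. Adds M2.
Round 4: rule 11 [M2 -> Q6]. Adds Q6.
Round 5: rule 1 [Q6 & U -> W]. Adds W.
W first appears in round 5.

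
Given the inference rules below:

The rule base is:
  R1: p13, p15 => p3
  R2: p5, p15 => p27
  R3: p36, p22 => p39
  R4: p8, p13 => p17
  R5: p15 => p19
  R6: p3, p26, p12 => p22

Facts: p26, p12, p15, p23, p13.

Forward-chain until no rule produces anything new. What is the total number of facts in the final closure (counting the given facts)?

Round 1: R1 [p13, p15 => p3]; R5 [p15 => p19]. New: p3, p19.
Round 2: R6 [p3, p26, p12 => p22]. New: p22.
Closure: {p12, p13, p15, p19, p22, p23, p26, p3} — 8 facts.

8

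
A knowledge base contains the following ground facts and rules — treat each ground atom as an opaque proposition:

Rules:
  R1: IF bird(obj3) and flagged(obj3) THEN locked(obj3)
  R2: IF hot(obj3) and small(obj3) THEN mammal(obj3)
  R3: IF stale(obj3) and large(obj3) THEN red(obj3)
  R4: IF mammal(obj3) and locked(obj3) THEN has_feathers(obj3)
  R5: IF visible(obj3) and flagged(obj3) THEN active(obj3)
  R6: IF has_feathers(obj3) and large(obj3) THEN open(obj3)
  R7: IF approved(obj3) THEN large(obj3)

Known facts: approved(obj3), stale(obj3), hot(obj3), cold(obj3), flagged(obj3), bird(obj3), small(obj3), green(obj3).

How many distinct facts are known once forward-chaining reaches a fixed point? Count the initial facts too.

Round 1: R1 [IF bird(obj3) and flagged(obj3) THEN locked(obj3)]; R2 [IF hot(obj3) and small(obj3) THEN mammal(obj3)]; R7 [IF approved(obj3) THEN large(obj3)]. Adds locked(obj3), mammal(obj3), large(obj3).
Round 2: R3 [IF stale(obj3) and large(obj3) THEN red(obj3)]; R4 [IF mammal(obj3) and locked(obj3) THEN has_feathers(obj3)]. Adds red(obj3), has_feathers(obj3).
Round 3: R6 [IF has_feathers(obj3) and large(obj3) THEN open(obj3)]. Adds open(obj3).
Closure: {approved(obj3), bird(obj3), cold(obj3), flagged(obj3), green(obj3), has_feathers(obj3), hot(obj3), large(obj3), locked(obj3), mammal(obj3), open(obj3), red(obj3), small(obj3), stale(obj3)} — 14 facts.

14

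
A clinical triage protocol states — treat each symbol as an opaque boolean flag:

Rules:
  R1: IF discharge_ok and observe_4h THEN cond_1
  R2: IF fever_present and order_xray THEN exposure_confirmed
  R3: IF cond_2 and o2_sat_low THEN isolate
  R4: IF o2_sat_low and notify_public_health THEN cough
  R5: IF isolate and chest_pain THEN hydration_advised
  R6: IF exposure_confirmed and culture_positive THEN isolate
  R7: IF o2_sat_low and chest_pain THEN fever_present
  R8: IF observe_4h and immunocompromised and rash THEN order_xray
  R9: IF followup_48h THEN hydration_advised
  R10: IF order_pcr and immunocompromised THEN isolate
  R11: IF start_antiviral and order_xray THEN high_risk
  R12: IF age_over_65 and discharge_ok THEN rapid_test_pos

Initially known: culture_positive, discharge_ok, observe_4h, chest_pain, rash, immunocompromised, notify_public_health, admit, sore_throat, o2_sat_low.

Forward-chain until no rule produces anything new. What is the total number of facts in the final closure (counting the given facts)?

Round 1 — R1, R4, R7, R8, derive cond_1, cough, fever_present, order_xray.
Round 2 — R2, derive exposure_confirmed.
Round 3 — R6, derive isolate.
Round 4 — R5, derive hydration_advised.
Closure: {admit, chest_pain, cond_1, cough, culture_positive, discharge_ok, exposure_confirmed, fever_present, hydration_advised, immunocompromised, isolate, notify_public_health, o2_sat_low, observe_4h, order_xray, rash, sore_throat} — 17 facts.

17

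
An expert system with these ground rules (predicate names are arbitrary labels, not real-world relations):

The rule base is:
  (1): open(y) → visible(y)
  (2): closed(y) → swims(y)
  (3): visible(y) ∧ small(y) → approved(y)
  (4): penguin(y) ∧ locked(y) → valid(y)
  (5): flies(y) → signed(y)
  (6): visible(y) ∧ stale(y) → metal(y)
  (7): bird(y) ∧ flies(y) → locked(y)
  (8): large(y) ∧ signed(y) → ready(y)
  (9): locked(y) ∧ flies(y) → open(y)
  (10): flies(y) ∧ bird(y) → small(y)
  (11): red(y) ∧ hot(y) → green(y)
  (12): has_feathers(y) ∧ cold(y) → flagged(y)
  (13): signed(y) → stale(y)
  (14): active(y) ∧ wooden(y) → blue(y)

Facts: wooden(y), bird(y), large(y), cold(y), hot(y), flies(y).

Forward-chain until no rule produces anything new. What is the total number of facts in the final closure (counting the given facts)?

15

[1] (5) [flies(y) → signed(y)]; (7) [bird(y) ∧ flies(y) → locked(y)]; (10) [flies(y) ∧ bird(y) → small(y)]. ⇒ new: signed(y), locked(y), small(y).
[2] (8) [large(y) ∧ signed(y) → ready(y)]; (9) [locked(y) ∧ flies(y) → open(y)]; (13) [signed(y) → stale(y)]. ⇒ new: ready(y), open(y), stale(y).
[3] (1) [open(y) → visible(y)]. ⇒ new: visible(y).
[4] (3) [visible(y) ∧ small(y) → approved(y)]; (6) [visible(y) ∧ stale(y) → metal(y)]. ⇒ new: approved(y), metal(y).
Closure: {approved(y), bird(y), cold(y), flies(y), hot(y), large(y), locked(y), metal(y), open(y), ready(y), signed(y), small(y), stale(y), visible(y), wooden(y)} — 15 facts.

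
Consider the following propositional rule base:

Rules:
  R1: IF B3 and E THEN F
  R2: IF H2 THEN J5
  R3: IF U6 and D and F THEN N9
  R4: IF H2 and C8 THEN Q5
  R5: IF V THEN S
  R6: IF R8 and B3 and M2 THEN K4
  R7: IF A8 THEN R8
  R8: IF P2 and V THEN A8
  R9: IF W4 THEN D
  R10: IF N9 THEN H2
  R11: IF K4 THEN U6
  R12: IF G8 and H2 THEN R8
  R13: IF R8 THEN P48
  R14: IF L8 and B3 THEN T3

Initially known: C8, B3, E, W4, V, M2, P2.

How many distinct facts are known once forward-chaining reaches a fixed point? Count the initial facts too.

Round 1 fires R1, R5, R8, R9, giving F, S, A8, D.
Round 2 fires R7, giving R8.
Round 3 fires R6, R13, giving K4, P48.
Round 4 fires R11, giving U6.
Round 5 fires R3, giving N9.
Round 6 fires R10, giving H2.
Round 7 fires R2, R4, giving J5, Q5.
Closure: {A8, B3, C8, D, E, F, H2, J5, K4, M2, N9, P2, P48, Q5, R8, S, U6, V, W4} — 19 facts.

19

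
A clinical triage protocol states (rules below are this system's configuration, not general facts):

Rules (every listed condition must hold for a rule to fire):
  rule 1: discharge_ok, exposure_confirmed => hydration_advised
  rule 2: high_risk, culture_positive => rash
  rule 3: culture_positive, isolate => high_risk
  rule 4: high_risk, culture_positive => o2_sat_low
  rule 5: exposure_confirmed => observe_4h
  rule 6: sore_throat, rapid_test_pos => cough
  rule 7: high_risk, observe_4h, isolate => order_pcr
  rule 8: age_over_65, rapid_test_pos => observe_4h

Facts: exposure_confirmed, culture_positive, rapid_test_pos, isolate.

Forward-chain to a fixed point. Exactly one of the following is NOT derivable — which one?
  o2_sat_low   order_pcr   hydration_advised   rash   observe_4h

hydration_advised

Round 1: rule 3 [culture_positive, isolate => high_risk]; rule 5 [exposure_confirmed => observe_4h]. Adds high_risk, observe_4h.
Round 2: rule 2 [high_risk, culture_positive => rash]; rule 4 [high_risk, culture_positive => o2_sat_low]; rule 7 [high_risk, observe_4h, isolate => order_pcr]. Adds rash, o2_sat_low, order_pcr.
Derived: order_pcr (round 2), rash (round 2), o2_sat_low (round 2), observe_4h (round 1). hydration_advised never appears in any round.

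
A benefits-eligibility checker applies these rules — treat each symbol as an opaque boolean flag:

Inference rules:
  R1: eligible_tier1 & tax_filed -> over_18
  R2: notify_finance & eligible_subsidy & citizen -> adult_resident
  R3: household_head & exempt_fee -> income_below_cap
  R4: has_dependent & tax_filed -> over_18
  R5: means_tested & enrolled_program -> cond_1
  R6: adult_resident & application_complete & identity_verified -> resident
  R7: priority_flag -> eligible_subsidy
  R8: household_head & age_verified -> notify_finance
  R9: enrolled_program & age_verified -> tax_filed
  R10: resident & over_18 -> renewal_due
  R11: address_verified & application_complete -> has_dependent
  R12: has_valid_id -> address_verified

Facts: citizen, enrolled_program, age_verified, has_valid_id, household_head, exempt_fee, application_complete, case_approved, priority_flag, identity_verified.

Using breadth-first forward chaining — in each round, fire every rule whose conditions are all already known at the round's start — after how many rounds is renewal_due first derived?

Round 1 — R3, R7, R8, R9, R12, derive income_below_cap, eligible_subsidy, notify_finance, tax_filed, address_verified.
Round 2 — R2, R11, derive adult_resident, has_dependent.
Round 3 — R4, R6, derive over_18, resident.
Round 4 — R10, derive renewal_due.
renewal_due first appears in round 4.

4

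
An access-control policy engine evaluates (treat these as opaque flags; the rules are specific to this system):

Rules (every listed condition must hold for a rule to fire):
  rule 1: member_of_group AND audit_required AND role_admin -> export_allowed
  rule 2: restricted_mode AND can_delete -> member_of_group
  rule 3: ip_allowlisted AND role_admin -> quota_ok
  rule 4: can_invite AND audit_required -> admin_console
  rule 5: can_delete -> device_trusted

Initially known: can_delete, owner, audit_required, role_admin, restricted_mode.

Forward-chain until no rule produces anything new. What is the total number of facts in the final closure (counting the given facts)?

8

Round 1 — rule 2, rule 5, derive member_of_group, device_trusted.
Round 2 — rule 1, derive export_allowed.
Closure: {audit_required, can_delete, device_trusted, export_allowed, member_of_group, owner, restricted_mode, role_admin} — 8 facts.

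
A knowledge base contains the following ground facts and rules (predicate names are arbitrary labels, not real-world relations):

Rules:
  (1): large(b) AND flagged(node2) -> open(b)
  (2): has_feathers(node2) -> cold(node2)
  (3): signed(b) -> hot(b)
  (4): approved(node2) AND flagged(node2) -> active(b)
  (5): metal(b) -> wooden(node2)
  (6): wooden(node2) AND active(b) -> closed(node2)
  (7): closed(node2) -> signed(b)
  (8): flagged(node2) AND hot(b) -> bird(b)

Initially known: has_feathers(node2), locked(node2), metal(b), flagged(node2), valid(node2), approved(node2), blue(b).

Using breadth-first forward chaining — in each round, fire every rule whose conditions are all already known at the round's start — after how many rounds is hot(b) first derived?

Round 1: (2) [has_feathers(node2) -> cold(node2)]; (4) [approved(node2) AND flagged(node2) -> active(b)]; (5) [metal(b) -> wooden(node2)]. Adds cold(node2), active(b), wooden(node2).
Round 2: (6) [wooden(node2) AND active(b) -> closed(node2)]. Adds closed(node2).
Round 3: (7) [closed(node2) -> signed(b)]. Adds signed(b).
Round 4: (3) [signed(b) -> hot(b)]. Adds hot(b).
hot(b) first appears in round 4.

4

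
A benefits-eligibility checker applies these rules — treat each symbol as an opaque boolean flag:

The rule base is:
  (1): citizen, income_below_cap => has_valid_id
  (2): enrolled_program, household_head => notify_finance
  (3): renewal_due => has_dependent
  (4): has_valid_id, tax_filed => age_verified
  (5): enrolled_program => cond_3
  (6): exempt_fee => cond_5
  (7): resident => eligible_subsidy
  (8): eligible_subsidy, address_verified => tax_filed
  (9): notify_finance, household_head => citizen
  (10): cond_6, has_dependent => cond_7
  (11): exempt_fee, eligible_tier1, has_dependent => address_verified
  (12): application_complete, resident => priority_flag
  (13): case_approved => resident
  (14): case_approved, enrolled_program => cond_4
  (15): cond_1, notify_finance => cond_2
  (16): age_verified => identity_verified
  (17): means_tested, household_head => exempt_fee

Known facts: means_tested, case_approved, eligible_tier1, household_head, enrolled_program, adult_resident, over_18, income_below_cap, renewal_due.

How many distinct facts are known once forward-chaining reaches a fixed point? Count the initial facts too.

[1] (2) [enrolled_program, household_head => notify_finance]; (3) [renewal_due => has_dependent]; (5) [enrolled_program => cond_3]; (13) [case_approved => resident]; (14) [case_approved, enrolled_program => cond_4]; (17) [means_tested, household_head => exempt_fee]. ⇒ new: notify_finance, has_dependent, cond_3, resident, cond_4, exempt_fee.
[2] (6) [exempt_fee => cond_5]; (7) [resident => eligible_subsidy]; (9) [notify_finance, household_head => citizen]; (11) [exempt_fee, eligible_tier1, has_dependent => address_verified]. ⇒ new: cond_5, eligible_subsidy, citizen, address_verified.
[3] (1) [citizen, income_below_cap => has_valid_id]; (8) [eligible_subsidy, address_verified => tax_filed]. ⇒ new: has_valid_id, tax_filed.
[4] (4) [has_valid_id, tax_filed => age_verified]. ⇒ new: age_verified.
[5] (16) [age_verified => identity_verified]. ⇒ new: identity_verified.
Closure: {address_verified, adult_resident, age_verified, case_approved, citizen, cond_3, cond_4, cond_5, eligible_subsidy, eligible_tier1, enrolled_program, exempt_fee, has_dependent, has_valid_id, household_head, identity_verified, income_below_cap, means_tested, notify_finance, over_18, renewal_due, resident, tax_filed} — 23 facts.

23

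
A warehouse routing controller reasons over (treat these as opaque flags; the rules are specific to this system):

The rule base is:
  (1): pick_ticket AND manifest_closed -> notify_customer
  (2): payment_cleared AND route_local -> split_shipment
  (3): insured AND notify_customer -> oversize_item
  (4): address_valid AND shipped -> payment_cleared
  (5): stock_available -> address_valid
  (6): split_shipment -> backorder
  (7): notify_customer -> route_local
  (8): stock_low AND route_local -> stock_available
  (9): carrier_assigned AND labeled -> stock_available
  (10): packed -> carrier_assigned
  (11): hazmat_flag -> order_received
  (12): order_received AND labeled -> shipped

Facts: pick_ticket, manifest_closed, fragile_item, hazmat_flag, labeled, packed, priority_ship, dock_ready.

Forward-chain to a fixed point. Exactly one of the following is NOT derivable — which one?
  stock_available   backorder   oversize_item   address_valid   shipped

Round 1 fires (1), (10), (11), giving notify_customer, carrier_assigned, order_received.
Round 2 fires (7), (9), (12), giving route_local, stock_available, shipped.
Round 3 fires (5), giving address_valid.
Round 4 fires (4), giving payment_cleared.
Round 5 fires (2), giving split_shipment.
Round 6 fires (6), giving backorder.
Derived: address_valid (round 3), stock_available (round 2), shipped (round 2), backorder (round 6). oversize_item never appears in any round.

oversize_item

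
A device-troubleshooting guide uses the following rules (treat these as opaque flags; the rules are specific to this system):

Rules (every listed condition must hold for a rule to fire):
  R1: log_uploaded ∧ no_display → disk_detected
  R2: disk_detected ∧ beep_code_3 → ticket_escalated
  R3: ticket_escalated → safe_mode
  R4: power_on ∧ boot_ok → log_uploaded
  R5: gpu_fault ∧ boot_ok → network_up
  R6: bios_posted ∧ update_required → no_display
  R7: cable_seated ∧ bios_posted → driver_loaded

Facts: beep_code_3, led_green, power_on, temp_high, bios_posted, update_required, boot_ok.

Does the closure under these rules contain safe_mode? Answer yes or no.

Round 1: R4 [power_on ∧ boot_ok → log_uploaded]; R6 [bios_posted ∧ update_required → no_display]. New: log_uploaded, no_display.
Round 2: R1 [log_uploaded ∧ no_display → disk_detected]. New: disk_detected.
Round 3: R2 [disk_detected ∧ beep_code_3 → ticket_escalated]. New: ticket_escalated.
Round 4: R3 [ticket_escalated → safe_mode]. New: safe_mode.
safe_mode appears in round 4, so it is derivable.

yes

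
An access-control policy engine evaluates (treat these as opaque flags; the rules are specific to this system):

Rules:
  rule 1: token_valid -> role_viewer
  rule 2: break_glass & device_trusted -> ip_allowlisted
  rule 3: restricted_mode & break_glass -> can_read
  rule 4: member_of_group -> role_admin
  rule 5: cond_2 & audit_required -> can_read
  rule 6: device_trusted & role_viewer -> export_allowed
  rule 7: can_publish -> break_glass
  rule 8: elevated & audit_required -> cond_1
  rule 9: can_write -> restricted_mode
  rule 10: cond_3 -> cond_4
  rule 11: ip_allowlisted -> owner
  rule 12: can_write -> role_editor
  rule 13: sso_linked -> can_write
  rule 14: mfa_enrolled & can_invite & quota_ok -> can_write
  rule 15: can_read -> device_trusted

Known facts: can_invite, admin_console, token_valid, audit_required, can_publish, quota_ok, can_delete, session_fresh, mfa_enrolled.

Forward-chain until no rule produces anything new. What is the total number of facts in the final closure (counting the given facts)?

19

Round 1 — rule 1, rule 7, rule 14, derive role_viewer, break_glass, can_write.
Round 2 — rule 9, rule 12, derive restricted_mode, role_editor.
Round 3 — rule 3, derive can_read.
Round 4 — rule 15, derive device_trusted.
Round 5 — rule 2, rule 6, derive ip_allowlisted, export_allowed.
Round 6 — rule 11, derive owner.
Closure: {admin_console, audit_required, break_glass, can_delete, can_invite, can_publish, can_read, can_write, device_trusted, export_allowed, ip_allowlisted, mfa_enrolled, owner, quota_ok, restricted_mode, role_editor, role_viewer, session_fresh, token_valid} — 19 facts.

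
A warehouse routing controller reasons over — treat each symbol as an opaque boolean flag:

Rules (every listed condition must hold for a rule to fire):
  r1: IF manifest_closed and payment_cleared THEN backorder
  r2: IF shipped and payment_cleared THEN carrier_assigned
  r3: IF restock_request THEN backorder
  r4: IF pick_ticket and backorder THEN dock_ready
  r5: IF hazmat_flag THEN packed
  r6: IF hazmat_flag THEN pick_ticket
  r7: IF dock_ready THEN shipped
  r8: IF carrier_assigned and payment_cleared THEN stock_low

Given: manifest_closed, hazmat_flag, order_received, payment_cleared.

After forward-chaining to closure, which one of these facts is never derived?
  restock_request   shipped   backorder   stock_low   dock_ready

restock_request

[1] r1 [IF manifest_closed and payment_cleared THEN backorder]; r5 [IF hazmat_flag THEN packed]; r6 [IF hazmat_flag THEN pick_ticket]. ⇒ new: backorder, packed, pick_ticket.
[2] r4 [IF pick_ticket and backorder THEN dock_ready]. ⇒ new: dock_ready.
[3] r7 [IF dock_ready THEN shipped]. ⇒ new: shipped.
[4] r2 [IF shipped and payment_cleared THEN carrier_assigned]. ⇒ new: carrier_assigned.
[5] r8 [IF carrier_assigned and payment_cleared THEN stock_low]. ⇒ new: stock_low.
Derived: shipped (round 3), stock_low (round 5), dock_ready (round 2), backorder (round 1). restock_request never appears in any round.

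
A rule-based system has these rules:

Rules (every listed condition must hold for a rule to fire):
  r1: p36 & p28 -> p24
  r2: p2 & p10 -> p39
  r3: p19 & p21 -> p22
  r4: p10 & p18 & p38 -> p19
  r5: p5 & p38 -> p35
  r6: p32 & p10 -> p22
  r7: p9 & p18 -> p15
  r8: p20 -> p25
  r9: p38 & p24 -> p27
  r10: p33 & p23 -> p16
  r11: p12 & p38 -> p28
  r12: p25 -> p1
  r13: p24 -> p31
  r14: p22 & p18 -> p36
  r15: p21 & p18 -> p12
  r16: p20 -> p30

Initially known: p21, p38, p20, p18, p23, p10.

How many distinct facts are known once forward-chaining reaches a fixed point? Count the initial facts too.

17

[1] r4 [p10 & p18 & p38 -> p19]; r8 [p20 -> p25]; r15 [p21 & p18 -> p12]; r16 [p20 -> p30]. ⇒ new: p19, p25, p12, p30.
[2] r3 [p19 & p21 -> p22]; r11 [p12 & p38 -> p28]; r12 [p25 -> p1]. ⇒ new: p22, p28, p1.
[3] r14 [p22 & p18 -> p36]. ⇒ new: p36.
[4] r1 [p36 & p28 -> p24]. ⇒ new: p24.
[5] r9 [p38 & p24 -> p27]; r13 [p24 -> p31]. ⇒ new: p27, p31.
Closure: {p1, p10, p12, p18, p19, p20, p21, p22, p23, p24, p25, p27, p28, p30, p31, p36, p38} — 17 facts.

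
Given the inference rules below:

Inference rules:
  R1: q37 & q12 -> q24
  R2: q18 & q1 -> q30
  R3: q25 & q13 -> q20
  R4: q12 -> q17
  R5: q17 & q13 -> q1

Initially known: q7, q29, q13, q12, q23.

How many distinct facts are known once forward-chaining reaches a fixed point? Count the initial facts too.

Round 1: R4 [q12 -> q17]. New: q17.
Round 2: R5 [q17 & q13 -> q1]. New: q1.
Closure: {q1, q12, q13, q17, q23, q29, q7} — 7 facts.

7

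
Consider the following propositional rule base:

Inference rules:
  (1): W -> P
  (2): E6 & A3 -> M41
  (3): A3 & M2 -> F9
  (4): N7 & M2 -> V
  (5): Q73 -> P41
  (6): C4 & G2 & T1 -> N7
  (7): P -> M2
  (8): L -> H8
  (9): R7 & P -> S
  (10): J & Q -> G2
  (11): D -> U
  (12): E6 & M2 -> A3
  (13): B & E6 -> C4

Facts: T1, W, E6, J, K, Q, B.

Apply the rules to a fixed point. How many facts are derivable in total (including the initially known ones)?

Round 1 fires (1), (10), (13), giving P, G2, C4.
Round 2 fires (6), (7), giving N7, M2.
Round 3 fires (4), (12), giving V, A3.
Round 4 fires (2), (3), giving M41, F9.
Closure: {A3, B, C4, E6, F9, G2, J, K, M2, M41, N7, P, Q, T1, V, W} — 16 facts.

16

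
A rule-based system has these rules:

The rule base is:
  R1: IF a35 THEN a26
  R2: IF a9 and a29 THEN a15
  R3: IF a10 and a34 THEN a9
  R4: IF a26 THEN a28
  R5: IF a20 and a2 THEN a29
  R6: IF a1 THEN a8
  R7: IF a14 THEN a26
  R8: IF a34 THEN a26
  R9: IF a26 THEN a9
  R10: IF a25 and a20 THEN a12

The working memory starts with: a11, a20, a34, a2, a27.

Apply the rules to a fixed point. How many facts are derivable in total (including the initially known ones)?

Round 1: R5 [IF a20 and a2 THEN a29]; R8 [IF a34 THEN a26]. Adds a29, a26.
Round 2: R4 [IF a26 THEN a28]; R9 [IF a26 THEN a9]. Adds a28, a9.
Round 3: R2 [IF a9 and a29 THEN a15]. Adds a15.
Closure: {a11, a15, a2, a20, a26, a27, a28, a29, a34, a9} — 10 facts.

10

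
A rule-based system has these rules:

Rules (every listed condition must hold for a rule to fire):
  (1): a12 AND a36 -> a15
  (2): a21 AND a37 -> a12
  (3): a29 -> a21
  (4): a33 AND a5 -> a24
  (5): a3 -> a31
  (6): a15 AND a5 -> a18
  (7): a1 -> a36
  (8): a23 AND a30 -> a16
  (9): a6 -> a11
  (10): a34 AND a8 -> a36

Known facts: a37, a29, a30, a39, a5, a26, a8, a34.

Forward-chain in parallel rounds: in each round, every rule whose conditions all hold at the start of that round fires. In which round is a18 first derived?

Round 1 fires (3), (10), giving a21, a36.
Round 2 fires (2), giving a12.
Round 3 fires (1), giving a15.
Round 4 fires (6), giving a18.
a18 first appears in round 4.

4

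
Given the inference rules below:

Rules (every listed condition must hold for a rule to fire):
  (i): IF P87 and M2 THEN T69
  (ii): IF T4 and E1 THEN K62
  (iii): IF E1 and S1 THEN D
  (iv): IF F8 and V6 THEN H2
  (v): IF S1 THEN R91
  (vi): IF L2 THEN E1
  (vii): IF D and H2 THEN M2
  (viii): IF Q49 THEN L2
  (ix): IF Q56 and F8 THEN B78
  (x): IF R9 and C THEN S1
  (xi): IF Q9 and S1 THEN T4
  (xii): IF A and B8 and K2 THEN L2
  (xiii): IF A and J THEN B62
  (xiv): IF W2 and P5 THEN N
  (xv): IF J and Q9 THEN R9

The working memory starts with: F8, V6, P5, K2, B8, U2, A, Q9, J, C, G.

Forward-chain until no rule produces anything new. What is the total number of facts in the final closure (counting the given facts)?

Round 1: (iv) [IF F8 and V6 THEN H2]; (xii) [IF A and B8 and K2 THEN L2]; (xiii) [IF A and J THEN B62]; (xv) [IF J and Q9 THEN R9]. Adds H2, L2, B62, R9.
Round 2: (vi) [IF L2 THEN E1]; (x) [IF R9 and C THEN S1]. Adds E1, S1.
Round 3: (iii) [IF E1 and S1 THEN D]; (v) [IF S1 THEN R91]; (xi) [IF Q9 and S1 THEN T4]. Adds D, R91, T4.
Round 4: (ii) [IF T4 and E1 THEN K62]; (vii) [IF D and H2 THEN M2]. Adds K62, M2.
Closure: {A, B62, B8, C, D, E1, F8, G, H2, J, K2, K62, L2, M2, P5, Q9, R9, R91, S1, T4, U2, V6} — 22 facts.

22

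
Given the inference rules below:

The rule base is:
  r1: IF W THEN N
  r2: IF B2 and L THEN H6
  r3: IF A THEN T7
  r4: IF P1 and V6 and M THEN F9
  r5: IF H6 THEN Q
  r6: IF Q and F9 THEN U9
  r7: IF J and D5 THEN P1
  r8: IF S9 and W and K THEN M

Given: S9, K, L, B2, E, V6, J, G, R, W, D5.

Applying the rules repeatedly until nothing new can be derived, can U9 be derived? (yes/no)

Round 1 — r1, r2, r7, r8, derive N, H6, P1, M.
Round 2 — r4, r5, derive F9, Q.
Round 3 — r6, derive U9.
U9 appears in round 3, so it is derivable.

yes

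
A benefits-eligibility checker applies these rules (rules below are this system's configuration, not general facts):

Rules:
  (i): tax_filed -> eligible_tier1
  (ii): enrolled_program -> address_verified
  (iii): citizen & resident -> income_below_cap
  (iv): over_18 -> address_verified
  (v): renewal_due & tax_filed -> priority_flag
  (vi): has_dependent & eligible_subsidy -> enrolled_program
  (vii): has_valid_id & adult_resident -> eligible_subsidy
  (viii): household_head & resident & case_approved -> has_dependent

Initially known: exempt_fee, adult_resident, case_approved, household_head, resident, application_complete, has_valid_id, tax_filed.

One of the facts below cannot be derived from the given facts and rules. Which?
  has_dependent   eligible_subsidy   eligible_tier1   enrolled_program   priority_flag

[1] (i) [tax_filed -> eligible_tier1]; (vii) [has_valid_id & adult_resident -> eligible_subsidy]; (viii) [household_head & resident & case_approved -> has_dependent]. ⇒ new: eligible_tier1, eligible_subsidy, has_dependent.
[2] (vi) [has_dependent & eligible_subsidy -> enrolled_program]. ⇒ new: enrolled_program.
[3] (ii) [enrolled_program -> address_verified]. ⇒ new: address_verified.
Derived: enrolled_program (round 2), eligible_subsidy (round 1), has_dependent (round 1), eligible_tier1 (round 1). priority_flag never appears in any round.

priority_flag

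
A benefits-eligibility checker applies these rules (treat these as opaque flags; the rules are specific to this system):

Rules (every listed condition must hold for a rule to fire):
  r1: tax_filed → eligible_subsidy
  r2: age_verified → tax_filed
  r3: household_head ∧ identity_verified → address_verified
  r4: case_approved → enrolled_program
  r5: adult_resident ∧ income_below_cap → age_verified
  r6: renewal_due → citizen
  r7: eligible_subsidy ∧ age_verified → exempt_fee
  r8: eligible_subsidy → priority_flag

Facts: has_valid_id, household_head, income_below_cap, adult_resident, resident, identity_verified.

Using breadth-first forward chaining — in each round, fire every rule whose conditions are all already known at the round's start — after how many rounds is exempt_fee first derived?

4

Round 1 fires r3, r5, giving address_verified, age_verified.
Round 2 fires r2, giving tax_filed.
Round 3 fires r1, giving eligible_subsidy.
Round 4 fires r7, r8, giving exempt_fee, priority_flag.
exempt_fee first appears in round 4.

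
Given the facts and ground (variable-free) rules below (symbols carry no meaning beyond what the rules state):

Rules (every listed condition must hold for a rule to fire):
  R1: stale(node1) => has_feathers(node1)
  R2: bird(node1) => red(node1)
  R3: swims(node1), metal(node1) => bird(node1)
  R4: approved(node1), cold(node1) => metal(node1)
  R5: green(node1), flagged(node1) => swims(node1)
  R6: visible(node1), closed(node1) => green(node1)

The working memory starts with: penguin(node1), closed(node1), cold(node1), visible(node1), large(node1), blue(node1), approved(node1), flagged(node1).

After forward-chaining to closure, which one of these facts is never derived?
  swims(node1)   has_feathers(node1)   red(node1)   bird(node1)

[1] R4 [approved(node1), cold(node1) => metal(node1)]; R6 [visible(node1), closed(node1) => green(node1)]. ⇒ new: metal(node1), green(node1).
[2] R5 [green(node1), flagged(node1) => swims(node1)]. ⇒ new: swims(node1).
[3] R3 [swims(node1), metal(node1) => bird(node1)]. ⇒ new: bird(node1).
[4] R2 [bird(node1) => red(node1)]. ⇒ new: red(node1).
Derived: swims(node1) (round 2), bird(node1) (round 3), red(node1) (round 4). has_feathers(node1) never appears in any round.

has_feathers(node1)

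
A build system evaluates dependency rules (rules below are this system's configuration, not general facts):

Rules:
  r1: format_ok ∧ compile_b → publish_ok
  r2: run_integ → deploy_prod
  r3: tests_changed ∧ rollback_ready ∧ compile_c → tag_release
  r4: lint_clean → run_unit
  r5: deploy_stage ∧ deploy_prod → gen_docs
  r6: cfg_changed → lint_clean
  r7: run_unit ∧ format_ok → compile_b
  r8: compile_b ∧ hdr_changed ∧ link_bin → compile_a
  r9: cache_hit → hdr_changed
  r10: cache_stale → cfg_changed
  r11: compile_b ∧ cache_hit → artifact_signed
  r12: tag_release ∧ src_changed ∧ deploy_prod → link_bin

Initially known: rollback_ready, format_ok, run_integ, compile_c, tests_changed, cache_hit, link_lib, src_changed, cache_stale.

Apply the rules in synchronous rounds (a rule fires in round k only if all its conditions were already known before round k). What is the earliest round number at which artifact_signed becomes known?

5

Round 1: r2 [run_integ → deploy_prod]; r3 [tests_changed ∧ rollback_ready ∧ compile_c → tag_release]; r9 [cache_hit → hdr_changed]; r10 [cache_stale → cfg_changed]. New: deploy_prod, tag_release, hdr_changed, cfg_changed.
Round 2: r6 [cfg_changed → lint_clean]; r12 [tag_release ∧ src_changed ∧ deploy_prod → link_bin]. New: lint_clean, link_bin.
Round 3: r4 [lint_clean → run_unit]. New: run_unit.
Round 4: r7 [run_unit ∧ format_ok → compile_b]. New: compile_b.
Round 5: r1 [format_ok ∧ compile_b → publish_ok]; r8 [compile_b ∧ hdr_changed ∧ link_bin → compile_a]; r11 [compile_b ∧ cache_hit → artifact_signed]. New: publish_ok, compile_a, artifact_signed.
artifact_signed first appears in round 5.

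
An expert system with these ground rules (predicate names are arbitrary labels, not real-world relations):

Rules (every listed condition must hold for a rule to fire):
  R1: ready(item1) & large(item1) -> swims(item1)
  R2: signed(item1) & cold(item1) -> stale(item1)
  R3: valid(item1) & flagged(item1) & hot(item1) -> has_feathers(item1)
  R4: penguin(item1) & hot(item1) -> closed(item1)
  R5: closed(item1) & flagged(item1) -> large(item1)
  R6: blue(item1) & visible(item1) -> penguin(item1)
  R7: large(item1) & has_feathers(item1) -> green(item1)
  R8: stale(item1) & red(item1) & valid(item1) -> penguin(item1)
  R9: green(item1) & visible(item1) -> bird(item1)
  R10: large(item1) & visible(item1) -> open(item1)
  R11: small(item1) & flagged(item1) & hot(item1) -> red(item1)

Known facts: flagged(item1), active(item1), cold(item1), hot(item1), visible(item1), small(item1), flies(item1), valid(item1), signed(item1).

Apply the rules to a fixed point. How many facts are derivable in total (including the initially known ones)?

Round 1: R2 [signed(item1) & cold(item1) -> stale(item1)]; R3 [valid(item1) & flagged(item1) & hot(item1) -> has_feathers(item1)]; R11 [small(item1) & flagged(item1) & hot(item1) -> red(item1)]. Adds stale(item1), has_feathers(item1), red(item1).
Round 2: R8 [stale(item1) & red(item1) & valid(item1) -> penguin(item1)]. Adds penguin(item1).
Round 3: R4 [penguin(item1) & hot(item1) -> closed(item1)]. Adds closed(item1).
Round 4: R5 [closed(item1) & flagged(item1) -> large(item1)]. Adds large(item1).
Round 5: R7 [large(item1) & has_feathers(item1) -> green(item1)]; R10 [large(item1) & visible(item1) -> open(item1)]. Adds green(item1), open(item1).
Round 6: R9 [green(item1) & visible(item1) -> bird(item1)]. Adds bird(item1).
Closure: {active(item1), bird(item1), closed(item1), cold(item1), flagged(item1), flies(item1), green(item1), has_feathers(item1), hot(item1), large(item1), open(item1), penguin(item1), red(item1), signed(item1), small(item1), stale(item1), valid(item1), visible(item1)} — 18 facts.

18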